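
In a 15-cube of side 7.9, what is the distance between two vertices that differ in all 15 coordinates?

Diagonal = √15 · 7.9 ≈ 30.5966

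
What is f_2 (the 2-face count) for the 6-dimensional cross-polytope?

An n-cross-polytope has 2^(k+1)·C(n,k+1) k-faces. Here 2^3·C(6,3) = 8·20 = 160.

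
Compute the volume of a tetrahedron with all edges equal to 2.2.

Volume = (√2/12) · 2.2³ = 1.25488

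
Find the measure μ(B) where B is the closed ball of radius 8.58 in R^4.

The n-ball volume is π^(n/2)·r^n/Γ(n/2+1). With n=4, r=8.58: V ≈ 26743.5.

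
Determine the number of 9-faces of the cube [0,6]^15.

An n-cube has C(n,k)·2^(n-k) k-faces. Here C(15,9)·2^6 = 5005·64 = 320320.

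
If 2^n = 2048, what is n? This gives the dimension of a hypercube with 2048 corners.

The n-cube has 2^n vertices, and 2048 = 2^11, so n = 11.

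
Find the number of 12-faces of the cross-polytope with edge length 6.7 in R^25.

Number of 12-faces = 2^(12+1) · C(25,12+1) = 8192 · 5200300 = 42600857600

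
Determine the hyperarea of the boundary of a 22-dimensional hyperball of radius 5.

S = n·V_n(r)/r = 22·V_22(5)/5 (volume-to-surface relation), giving 19073486328125·π^11/72576 ≈ 7.73189e+13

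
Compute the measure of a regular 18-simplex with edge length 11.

V_18 = √(19) · 11^18 / (18! · 2^(18/2)) ≈ 7.39323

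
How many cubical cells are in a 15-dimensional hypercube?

Number of 3-faces = C(15,3) · 2^(15-3) = 455 · 4096 = 1863680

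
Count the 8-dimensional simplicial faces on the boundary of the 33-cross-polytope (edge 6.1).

An n-cross-polytope has 2^(k+1)·C(n,k+1) k-faces. Here 2^9·C(33,9) = 512·38567100 = 19746355200.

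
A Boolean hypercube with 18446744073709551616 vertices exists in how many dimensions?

Since 2^n = 18446744073709551616, we have n = 64.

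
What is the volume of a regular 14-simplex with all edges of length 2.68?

For a regular n-simplex with edge a, V = (a^n / n!)·√((n+1)/2^n). With a=2.68, n=14: V ≈ 3.42227e-07.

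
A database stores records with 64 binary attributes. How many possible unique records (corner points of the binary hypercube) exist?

Each vertex is a binary string of length 64, so there are 2^64 = 18446744073709551616.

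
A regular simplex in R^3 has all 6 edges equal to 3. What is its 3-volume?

Volume = (√2/12) · 3³ = 3.18198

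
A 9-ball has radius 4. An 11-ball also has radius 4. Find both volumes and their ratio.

V_9(4) ≈ 864684. V_11(4) ≈ 7.9025e+06. Ratio V_9/V_11 ≈ 0.1094.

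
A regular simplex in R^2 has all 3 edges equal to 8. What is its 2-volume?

Area = (√3/4) · 8² = 27.7128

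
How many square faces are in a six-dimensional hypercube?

f_2(6-cube) = (6 choose 2) · 2^4 = 240.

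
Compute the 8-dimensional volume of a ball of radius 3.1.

The n-ball volume is π^(n/2)·r^n/Γ(n/2+1). With n=8, r=3.1: V ≈ 34616.4.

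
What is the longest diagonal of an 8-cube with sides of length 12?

d = √(12² + 12² + ... + 12²) [8 terms] = √(8·12²) = 12√8 ≈ 33.9411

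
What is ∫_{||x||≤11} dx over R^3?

Volume = π^{3/2}·(11)^3/Γ(5/2) = 5324·π/3 ≈ 5575.28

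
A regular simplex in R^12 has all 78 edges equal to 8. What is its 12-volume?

V_12 = √(13) · 8^12 / (12! · 2^(12/2)) ≈ 8.08229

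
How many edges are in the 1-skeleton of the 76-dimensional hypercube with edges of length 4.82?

Number of 1-faces = C(76,1)·2^(76-1) = 76·37778931862957161709568 = 2871198821584744289927168.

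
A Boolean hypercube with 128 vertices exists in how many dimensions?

n = log_2(128) = 7.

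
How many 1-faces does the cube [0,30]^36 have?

The 36-cube has n·2^(n-1) = 36·2^35 = 36·34359738368 = 1236950581248 edges.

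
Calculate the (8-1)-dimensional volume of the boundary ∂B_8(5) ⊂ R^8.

|∂B_8(5)| = 78125·π^4/3 ≈ 2.5367e+06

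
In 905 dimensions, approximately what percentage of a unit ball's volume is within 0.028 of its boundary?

1 - (1-0.028)^905 ≈ 1 - 6.886e-12 ≈ (100 - 6.89e-10)%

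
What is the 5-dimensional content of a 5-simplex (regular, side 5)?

For a regular n-simplex with edge a, V = (a^n / n!)·√((n+1)/2^n). With a=5, n=5: V ≈ 11.2764.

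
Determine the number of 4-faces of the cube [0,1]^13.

An n-cube has C(n,k)·2^(n-k) k-faces. Here C(13,4)·2^9 = 715·512 = 366080.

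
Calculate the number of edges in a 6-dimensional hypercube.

An n-cube has n·2^(n-1) edges. With n = 6: 6·32 = 192.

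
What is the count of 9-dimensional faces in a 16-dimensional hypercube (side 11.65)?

An n-cube has C(n,k)·2^(n-k) k-faces. Here C(16,9)·2^7 = 11440·128 = 1464320.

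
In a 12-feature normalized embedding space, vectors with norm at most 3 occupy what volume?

Volume = π^{12/2}·(3)^12/Γ(7) = 59049·π^6/80 ≈ 709613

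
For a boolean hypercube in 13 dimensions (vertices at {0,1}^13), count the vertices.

Each vertex is a binary string of length 13, so there are 2^13 = 8192.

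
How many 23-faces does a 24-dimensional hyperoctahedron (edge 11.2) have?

Each 23-face is the convex hull of 24 vertices, one chosen as ±e_i from each of 24 distinct axes: 2^24·C(24,24) = 16777216.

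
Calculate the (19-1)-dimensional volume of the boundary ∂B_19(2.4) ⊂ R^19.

The surface area of an n-ball is 2π^(n/2) r^(n-1) / Γ(n/2). For n=19, r=2.4: 6.1822e+06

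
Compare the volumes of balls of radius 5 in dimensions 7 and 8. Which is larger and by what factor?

V_7(5) ≈ 369122, V_8(5) ≈ 1.58543e+06. The 8-ball is larger by a factor of 4.295.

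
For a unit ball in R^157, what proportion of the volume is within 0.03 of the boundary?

1 - (1-0.03)^157 ≈ 0.991622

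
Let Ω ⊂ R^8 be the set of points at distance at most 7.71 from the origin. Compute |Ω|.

The n-ball volume is π^(n/2)·r^n/Γ(n/2+1). With n=8, r=7.71: V ≈ 5.06784e+07.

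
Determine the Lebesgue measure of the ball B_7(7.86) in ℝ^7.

The n-ball volume is π^(n/2)·r^n/Γ(n/2+1). With n=7, r=7.86: V ≈ 8.75665e+06.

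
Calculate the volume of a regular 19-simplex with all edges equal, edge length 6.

For a regular n-simplex with edge a, V = (a^n / n!)·√((n+1)/2^n). With a=6, n=19: V ≈ 3.09392e-05.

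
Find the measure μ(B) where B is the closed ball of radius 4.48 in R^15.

V_15(4.48) = π^(15/2) · (4.48)^15 / Γ(15/2 + 1) ≈ 2.24182e+09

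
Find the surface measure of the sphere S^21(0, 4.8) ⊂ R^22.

S = n·V_n(r)/r = 22·V_22(4.8)/4.8 (volume-to-surface relation), giving 3.28081e+13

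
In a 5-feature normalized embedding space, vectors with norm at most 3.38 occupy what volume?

Volume = π^{5/2}·(3.38)^5/Γ(7/2) ≈ 2322.11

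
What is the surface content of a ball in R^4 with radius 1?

|∂B_4(1)| = 2·π^2 ≈ 19.7392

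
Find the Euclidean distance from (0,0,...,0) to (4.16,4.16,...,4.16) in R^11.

The space diagonal of an n-cube of side s is s√n. Here 4.16·√11 ≈ 13.7972.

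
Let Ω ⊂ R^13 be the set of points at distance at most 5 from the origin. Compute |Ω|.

Volume = π^{13/2}·(5)^13/Γ(15/2) = 31250000000·π^6/27027 ≈ 1.11161e+09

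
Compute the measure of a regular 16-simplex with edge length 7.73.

Volume = 7.73^16 · √(17/2^16) / 16! ≈ 0.125094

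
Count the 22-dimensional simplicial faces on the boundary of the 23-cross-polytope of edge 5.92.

Number of 22-faces = 2^(22+1) · C(23,22+1) = 8388608 · 1 = 8388608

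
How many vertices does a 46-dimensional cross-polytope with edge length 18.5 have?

The vertices are ±e_1, ..., ±e_46, so there are 2·46 = 92.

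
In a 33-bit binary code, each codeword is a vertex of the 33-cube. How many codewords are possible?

Each vertex is a binary string of length 33, so there are 2^33 = 8589934592.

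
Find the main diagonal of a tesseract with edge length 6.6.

The space diagonal of an n-cube of side s is s√n. Here 6.6·√4 = 13.2.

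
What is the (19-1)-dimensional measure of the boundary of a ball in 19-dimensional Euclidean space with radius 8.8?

|∂B_19(8.8)| ≈ 8.87215e+16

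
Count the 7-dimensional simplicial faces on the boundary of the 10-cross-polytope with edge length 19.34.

f_7(10-orthoplex) = 2^8 · (10 choose 8) = 11520.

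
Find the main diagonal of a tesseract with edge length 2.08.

d = √(2.08² + 2.08² + ... + 2.08²) [4 terms] = √(4·2.08²) = 2.08√4 = 4.16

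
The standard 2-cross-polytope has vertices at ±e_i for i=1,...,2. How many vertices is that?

The vertices are ±e_1, ..., ±e_2, so there are 2·2 = 4.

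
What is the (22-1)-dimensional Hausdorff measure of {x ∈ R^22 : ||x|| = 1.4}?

|∂B_22(1.4)| ≈ 189.935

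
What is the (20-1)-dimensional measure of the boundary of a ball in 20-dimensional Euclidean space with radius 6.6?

S = n·V_n(r)/r = 20·V_20(6.6)/6.6 (volume-to-surface relation), giving 1.92354e+15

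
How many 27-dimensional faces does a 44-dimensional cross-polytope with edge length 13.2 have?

An n-cross-polytope has 2^(k+1)·C(n,k+1) k-faces. Here 2^28·C(44,28) = 268435456·416714805914 = 111861028947476086784.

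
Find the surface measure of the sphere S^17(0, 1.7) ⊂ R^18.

S_18(1.7) = 2·π^(18/2)·(1.7)^17 / Γ(18/2) ≈ 12231.8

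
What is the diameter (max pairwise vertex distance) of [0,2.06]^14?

||(2.06,2.06,...,2.06)|| = √(14)·2.06 ≈ 7.70781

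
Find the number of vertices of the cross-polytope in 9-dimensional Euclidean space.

Number of 0-faces = 2^(0+1) · C(9,0+1) = 2 · 9 = 18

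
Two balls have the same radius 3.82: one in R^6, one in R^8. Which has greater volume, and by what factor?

V_6(3.82) ≈ 16057.5, V_8(3.82) ≈ 184033. The 8-ball is larger by a factor of 11.46.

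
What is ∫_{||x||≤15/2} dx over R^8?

V_8(15/2) = π^(8/2) · (15/2)^8 / Γ(8/2 + 1) = 854296875·π^4/2048 ≈ 4.0633e+07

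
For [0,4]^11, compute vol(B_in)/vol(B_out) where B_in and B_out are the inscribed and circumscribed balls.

Volume scales as r^n, and r_in/r_out = 1/√11, giving (1/√11)^11 ≈ 1.87215e-06.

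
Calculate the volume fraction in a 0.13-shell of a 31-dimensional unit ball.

Shell fraction = 1 - (1-0.13)^31 ≈ 0.986662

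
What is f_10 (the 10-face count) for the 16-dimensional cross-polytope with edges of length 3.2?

Each 10-face is the convex hull of 11 vertices, one chosen as ±e_i from each of 11 distinct axes: 2^11·C(16,11) = 8945664.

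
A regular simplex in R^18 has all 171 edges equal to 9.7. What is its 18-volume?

Volume = 9.7^18 · √(19/2^18) / 18! ≈ 0.768523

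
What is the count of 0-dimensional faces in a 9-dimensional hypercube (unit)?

Choose 0 of 9 axes to span the face (C(9,0) = 1 way), then fix each of the remaining 9 coordinates at one of its two extreme values (2^9 = 512 ways): 1·512 = 512.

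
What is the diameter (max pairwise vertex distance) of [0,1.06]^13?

d = √(1.06² + 1.06² + ... + 1.06²) [13 terms] = √(13·1.06²) = 1.06√13 ≈ 3.82188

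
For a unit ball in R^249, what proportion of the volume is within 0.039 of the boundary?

V(inner)/V(outer) = ((1-0.039)/1)^249 ≈ 4.99e-05, so the shell fraction is 0.99995.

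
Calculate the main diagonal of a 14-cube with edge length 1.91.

||(1.91,1.91,...,1.91)|| = √(14)·1.91 ≈ 7.14657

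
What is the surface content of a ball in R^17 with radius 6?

S_17(6) = 2·π^(17/2)·(6)^16 / Γ(17/2) = 17832200896512·π^8/25025 ≈ 6.76129e+12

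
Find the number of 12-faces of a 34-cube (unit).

Number of 12-faces = C(34,12) · 2^(34-12) = 548354040 · 4194304 = 2299963543388160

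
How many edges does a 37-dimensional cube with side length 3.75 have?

Number of 1-faces = C(37,1)·2^(37-1) = 37·68719476736 = 2542620639232.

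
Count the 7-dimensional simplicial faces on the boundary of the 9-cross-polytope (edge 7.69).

Each 7-face is the convex hull of 8 vertices, one chosen as ±e_i from each of 8 distinct axes: 2^8·C(9,8) = 2304.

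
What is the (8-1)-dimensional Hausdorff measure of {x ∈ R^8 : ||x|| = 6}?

The surface area of an n-ball is 2π^(n/2) r^(n-1) / Γ(n/2). For n=8, r=6: 93312·π^4 ≈ 9.08944e+06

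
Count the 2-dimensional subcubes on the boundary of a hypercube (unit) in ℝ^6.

Choose 2 of 6 axes to span the face (C(6,2) = 15 ways), then fix each of the remaining 4 coordinates at one of its two extreme values (2^4 = 16 ways): 15·16 = 240.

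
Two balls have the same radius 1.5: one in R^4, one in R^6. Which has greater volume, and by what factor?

V_4(1.5) ≈ 24.9824, V_6(1.5) ≈ 58.8635. The 6-ball is larger by a factor of 2.356.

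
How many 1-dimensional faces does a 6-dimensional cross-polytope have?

An n-cross-polytope has 2^(k+1)·C(n,k+1) k-faces. Here 2^2·C(6,2) = 4·15 = 60.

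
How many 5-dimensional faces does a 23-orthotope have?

Number of 5-faces = C(23,5) · 2^(23-5) = 33649 · 262144 = 8820883456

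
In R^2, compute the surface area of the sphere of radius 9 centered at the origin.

S_2(9) = 2·π^(2/2)·(9)^1 / Γ(2/2) = 2πr = 2π·9 ≈ 56.5487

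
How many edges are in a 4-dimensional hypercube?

Choose 1 of 4 axes to span the face (C(4,1) = 4 ways), then fix each of the remaining 3 coordinates at one of its two extreme values (2^3 = 8 ways): 4·8 = 32.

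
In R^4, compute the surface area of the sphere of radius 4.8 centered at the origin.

S = n·V_n(r)/r = 4·V_4(4.8)/4.8 (volume-to-surface relation), giving 2183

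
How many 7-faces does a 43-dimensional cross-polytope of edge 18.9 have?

Each 7-face is the convex hull of 8 vertices, one chosen as ±e_i from each of 8 distinct axes: 2^8·C(43,8) = 37122179328.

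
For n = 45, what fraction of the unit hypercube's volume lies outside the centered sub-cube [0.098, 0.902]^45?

The inner cube has side 1-2·0.098 = 0.804 and volume (0.804)^45 ≈ 5.452e-05, so the shell holds 0.999945 of the volume.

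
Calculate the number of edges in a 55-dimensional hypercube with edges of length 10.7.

Number of 1-faces = C(55,1)·2^(55-1) = 55·18014398509481984 = 990791918021509120.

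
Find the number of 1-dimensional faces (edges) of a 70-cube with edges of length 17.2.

An n-cube has n·2^(n-1) edges. With n = 70: 70·590295810358705651712 = 41320706725109395619840.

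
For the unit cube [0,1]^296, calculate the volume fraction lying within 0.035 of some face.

The inner cube has side 1-2·0.035 = 0.93 and volume (0.93)^296 ≈ 4.688e-10, so the shell holds 1 - 4.688e-10 of the volume.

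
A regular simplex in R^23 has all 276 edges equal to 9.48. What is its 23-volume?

For a regular n-simplex with edge a, V = (a^n / n!)·√((n+1)/2^n). With a=9.48, n=23: V ≈ 0.00191583.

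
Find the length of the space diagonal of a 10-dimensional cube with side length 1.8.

d = √(1.8² + 1.8² + ... + 1.8²) [10 terms] = √(10·1.8²) = 1.8√10 ≈ 5.6921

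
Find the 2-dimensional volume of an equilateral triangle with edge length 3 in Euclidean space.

Area = (√3/4) · 3² = 3.89711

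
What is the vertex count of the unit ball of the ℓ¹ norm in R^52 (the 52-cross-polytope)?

Number of vertices = 2n = 104.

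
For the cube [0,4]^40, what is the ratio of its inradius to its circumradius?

For an n-cube of any side s, the inradius is s/2 and the circumradius is s√n/2, so the ratio is 1/√40 ≈ 0.158114.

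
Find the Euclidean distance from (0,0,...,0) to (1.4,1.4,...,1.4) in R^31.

Diagonal = √31 · 1.4 ≈ 7.79487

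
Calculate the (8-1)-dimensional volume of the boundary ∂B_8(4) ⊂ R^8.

S = n·V_n(r)/r = 8·V_8(4)/4 (volume-to-surface relation), giving 16384·π^4/3 ≈ 531984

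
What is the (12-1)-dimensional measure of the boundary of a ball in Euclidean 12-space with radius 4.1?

The surface area of an n-ball is 2π^(n/2) r^(n-1) / Γ(n/2). For n=12, r=4.1: 8.81801e+07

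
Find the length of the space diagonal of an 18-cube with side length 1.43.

d = √(1.43² + 1.43² + ... + 1.43²) [18 terms] = √(18·1.43²) = 1.43√18 ≈ 6.06698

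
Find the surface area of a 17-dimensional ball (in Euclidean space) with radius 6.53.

|∂B_17(6.53)| ≈ 2.61951e+13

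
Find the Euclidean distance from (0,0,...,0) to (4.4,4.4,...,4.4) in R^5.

Diagonal = √5 · 4.4 ≈ 9.8387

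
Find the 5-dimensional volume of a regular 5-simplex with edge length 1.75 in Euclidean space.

Volume = 1.75^5 · √(6/2^5) / 5! ≈ 0.0592256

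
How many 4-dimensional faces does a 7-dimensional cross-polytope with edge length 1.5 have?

f_4(7-orthoplex) = 2^5 · (7 choose 5) = 672.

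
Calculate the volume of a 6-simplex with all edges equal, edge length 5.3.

V = (5.3^6 / 6!) · √((6+1) / 2^6) ≈ 10.1808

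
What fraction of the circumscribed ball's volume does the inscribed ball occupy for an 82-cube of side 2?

Volume scales as r^n, and r_in/r_out = 1/√82, giving (1/√82)^82 ≈ 3.4169e-79.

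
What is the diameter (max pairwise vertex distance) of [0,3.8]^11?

d = √(3.8² + 3.8² + ... + 3.8²) [11 terms] = √(11·3.8²) = 3.8√11 ≈ 12.6032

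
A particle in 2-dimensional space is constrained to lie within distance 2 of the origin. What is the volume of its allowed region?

Volume = π^{2/2}·(2)^2/Γ(2) = 4·π ≈ 12.5664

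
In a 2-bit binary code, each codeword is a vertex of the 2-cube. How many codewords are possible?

Number of vertices = 2^2 = 4.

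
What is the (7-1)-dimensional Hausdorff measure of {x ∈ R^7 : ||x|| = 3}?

The surface area of an n-ball is 2π^(n/2) r^(n-1) / Γ(n/2). For n=7, r=3: 3888·π^3/5 ≈ 24110.5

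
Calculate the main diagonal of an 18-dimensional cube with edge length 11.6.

Diagonal = √18 · 11.6 ≈ 49.2146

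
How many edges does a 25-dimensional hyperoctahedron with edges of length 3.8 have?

An n-cross-polytope has 2^(k+1)·C(n,k+1) k-faces. Here 2^2·C(25,2) = 4·300 = 1200.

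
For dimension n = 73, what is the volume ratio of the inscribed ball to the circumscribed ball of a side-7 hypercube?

The radii are 7/2 and 7√73/2, so the volume ratio is (1/√73)^73 = 73^{-73/2} ≈ 9.74351e-69.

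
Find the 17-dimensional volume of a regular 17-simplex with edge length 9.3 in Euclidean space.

Volume = 9.3^17 · √(18/2^17) / 17! ≈ 0.959451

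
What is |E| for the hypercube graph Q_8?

Number of 1-faces = C(8,1)·2^(8-1) = 8·128 = 1024.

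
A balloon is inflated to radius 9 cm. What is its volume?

V = 972·π ≈ 3053.63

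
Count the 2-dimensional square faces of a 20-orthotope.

Number of 2-faces = C(20,2) · 2^(20-2) = 190 · 262144 = 49807360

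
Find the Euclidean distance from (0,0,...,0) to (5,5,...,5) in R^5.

The space diagonal of an n-cube of side s is s√n. Here 5·√5 ≈ 11.1803.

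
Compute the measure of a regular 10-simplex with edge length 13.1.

V_10 = √(11) · 13.1^10 / (10! · 2^(10/2)) ≈ 4251.05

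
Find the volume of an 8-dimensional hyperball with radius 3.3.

Volume = π^{8/2}·(3.3)^8/Γ(5) ≈ 57082.1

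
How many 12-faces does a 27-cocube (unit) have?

Number of 12-faces = 2^(12+1) · C(27,12+1) = 8192 · 20058300 = 164317593600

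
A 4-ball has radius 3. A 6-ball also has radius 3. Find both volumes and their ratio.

V_4(3) ≈ 399.719. V_6(3) ≈ 3767.26. Ratio V_4/V_6 ≈ 0.1061.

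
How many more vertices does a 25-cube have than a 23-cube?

The 25-cube has 2^25 = 33554432 vertices. The 23-cube has 2^23 = 8388608 vertices. Difference: 33554432 - 8388608 = 25165824.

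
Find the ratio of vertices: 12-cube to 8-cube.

The 12-cube has 2^12 = 4096 vertices. The 8-cube has 2^8 = 256 vertices. Ratio: 4096/256 = 16.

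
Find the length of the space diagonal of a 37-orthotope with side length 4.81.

d = √(4.81² + 4.81² + ... + 4.81²) [37 terms] = √(37·4.81²) = 4.81√37 ≈ 29.2581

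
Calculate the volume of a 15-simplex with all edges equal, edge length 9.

V = (9^15 / 15!) · √((15+1) / 2^15) ≈ 3.47915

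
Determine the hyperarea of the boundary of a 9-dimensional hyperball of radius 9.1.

The surface area of an n-ball is 2π^(n/2) r^(n-1) / Γ(n/2). For n=9, r=9.1: 1.39602e+09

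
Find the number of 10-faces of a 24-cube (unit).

Number of 10-faces = C(24,10) · 2^(24-10) = 1961256 · 16384 = 32133218304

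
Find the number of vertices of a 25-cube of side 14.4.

An n-cube has 2^n vertices; for n = 25 that is 2^25 = 33554432.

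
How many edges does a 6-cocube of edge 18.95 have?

Each 1-face is the convex hull of 2 vertices, one chosen as ±e_i from each of 2 distinct axes: 2^2·C(6,2) = 60.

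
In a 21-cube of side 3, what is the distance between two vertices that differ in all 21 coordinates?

Diagonal = √21 · 3 ≈ 13.7477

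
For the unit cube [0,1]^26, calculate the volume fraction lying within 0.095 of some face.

The inner cube has side 1-2·0.095 = 0.81 and volume (0.81)^26 ≈ 0.004175, so the shell holds 0.995825 of the volume.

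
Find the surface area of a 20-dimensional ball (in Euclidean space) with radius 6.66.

|∂B_20(6.66)| ≈ 2.28442e+15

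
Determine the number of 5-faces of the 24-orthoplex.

f_5(24-orthoplex) = 2^6 · (24 choose 6) = 8614144.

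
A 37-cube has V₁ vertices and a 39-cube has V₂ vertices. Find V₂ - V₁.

V₁ = 2^37 = 137438953472. V₂ = 2^39 = 549755813888. V₂ - V₁ = 412316860416.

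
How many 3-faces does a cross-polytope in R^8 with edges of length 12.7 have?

Number of 3-faces = 2^(3+1) · C(8,3+1) = 16 · 70 = 1120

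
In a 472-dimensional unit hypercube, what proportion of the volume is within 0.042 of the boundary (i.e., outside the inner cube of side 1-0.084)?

The inner cube has side 1-2·0.042 = 0.916 and volume (0.916)^472 ≈ 1.034e-18, so the shell holds 1 - 1.034e-18 of the volume.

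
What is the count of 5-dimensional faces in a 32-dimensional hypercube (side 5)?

Choose 5 of 32 axes to span the face (C(32,5) = 201376 ways), then fix each of the remaining 27 coordinates at one of its two extreme values (2^27 = 134217728 ways): 201376·134217728 = 27028229193728.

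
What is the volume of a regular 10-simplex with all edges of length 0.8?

For a regular n-simplex with edge a, V = (a^n / n!)·√((n+1)/2^n). With a=0.8, n=10: V ≈ 3.06678e-09.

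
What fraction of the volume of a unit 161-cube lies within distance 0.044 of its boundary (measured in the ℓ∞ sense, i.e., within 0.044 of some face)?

1 - (1 - 2·0.044)^161 = 1 - 0.912^161 ≈ 0.9999996376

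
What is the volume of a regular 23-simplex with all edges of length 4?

Volume = 4^23 · √(24/2^23) / 23! ≈ 4.60411e-12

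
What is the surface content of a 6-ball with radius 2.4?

S_6(2.4) = 2·π^(6/2)·(2.4)^5 / Γ(6/2) ≈ 2468.91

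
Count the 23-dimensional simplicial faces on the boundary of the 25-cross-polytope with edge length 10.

Each 23-face is the convex hull of 24 vertices, one chosen as ±e_i from each of 24 distinct axes: 2^24·C(25,24) = 419430400.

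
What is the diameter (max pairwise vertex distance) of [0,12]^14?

Diagonal = √14 · 12 ≈ 44.8999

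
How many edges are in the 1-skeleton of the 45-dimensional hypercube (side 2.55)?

Each of the 2^45 = 35184372088832 vertices has degree 45; total edges = 45·2^45/2 = 791648371998720.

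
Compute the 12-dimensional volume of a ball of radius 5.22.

The n-ball volume is π^(n/2)·r^n/Γ(n/2+1). With n=12, r=5.22: V ≈ 5.46528e+08.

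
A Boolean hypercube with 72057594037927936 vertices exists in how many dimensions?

The n-cube has 2^n vertices, and 72057594037927936 = 2^56, so n = 56.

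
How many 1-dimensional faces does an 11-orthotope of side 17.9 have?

Choose 1 of 11 axes to span the face (C(11,1) = 11 ways), then fix each of the remaining 10 coordinates at one of its two extreme values (2^10 = 1024 ways): 11·1024 = 11264.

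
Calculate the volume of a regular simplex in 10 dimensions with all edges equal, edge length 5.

V_10 = √(11) · 5^10 / (10! · 2^(10/2)) ≈ 0.278922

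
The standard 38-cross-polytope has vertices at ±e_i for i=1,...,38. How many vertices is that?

An n-cross-polytope has 2n vertices; here n = 38, giving 76.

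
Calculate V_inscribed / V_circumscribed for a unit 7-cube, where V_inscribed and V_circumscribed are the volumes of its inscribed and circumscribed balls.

V_in / V_out = (r_in/r_out)^7 = (1/√7)^7 = 7^(-7/2) ≈ 0.00110194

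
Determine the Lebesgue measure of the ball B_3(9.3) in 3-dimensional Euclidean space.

V_3(9.3) = π^(3/2) · (9.3)^3 / Γ(3/2 + 1) ≈ 3369.28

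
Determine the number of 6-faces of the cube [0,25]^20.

An n-cube has C(n,k)·2^(n-k) k-faces. Here C(20,6)·2^14 = 38760·16384 = 635043840.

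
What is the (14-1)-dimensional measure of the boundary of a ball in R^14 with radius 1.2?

S = n·V_n(r)/r = 14·V_14(1.2)/1.2 (volume-to-surface relation), giving 89.7641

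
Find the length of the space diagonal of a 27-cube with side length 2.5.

The space diagonal of an n-cube of side s is s√n. Here 2.5·√27 ≈ 12.9904.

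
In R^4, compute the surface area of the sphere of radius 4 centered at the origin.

The surface area of an n-ball is 2π^(n/2) r^(n-1) / Γ(n/2). For n=4, r=4: 128·π^2 ≈ 1263.31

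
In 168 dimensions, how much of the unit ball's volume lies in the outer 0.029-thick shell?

1 - (1-0.029)^168 ≈ 0.992874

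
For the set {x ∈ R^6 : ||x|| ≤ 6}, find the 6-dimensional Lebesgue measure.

V = 7776·π^3 ≈ 241105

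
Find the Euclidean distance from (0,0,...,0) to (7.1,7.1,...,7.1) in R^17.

Diagonal = √17 · 7.1 ≈ 29.274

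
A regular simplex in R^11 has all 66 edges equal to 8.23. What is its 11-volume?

V_11 = √(12) · 8.23^11 / (11! · 2^(11/2)) ≈ 22.4993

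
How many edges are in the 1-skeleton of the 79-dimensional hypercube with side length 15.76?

An n-cube has n·2^(n-1) edges. With n = 79: 79·302231454903657293676544 = 23876284937388926200446976.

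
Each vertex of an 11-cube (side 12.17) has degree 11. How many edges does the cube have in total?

The 11-cube has n·2^(n-1) = 11·2^10 = 11·1024 = 11264 edges.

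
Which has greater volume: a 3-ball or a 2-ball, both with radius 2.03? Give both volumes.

V_3(2.03) ≈ 35.041. V_2(2.03) ≈ 12.9462. The 3-ball is larger.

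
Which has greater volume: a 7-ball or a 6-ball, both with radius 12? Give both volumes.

V_7(12) ≈ 1.69297e+08. V_6(12) ≈ 1.54307e+07. The 7-ball is larger.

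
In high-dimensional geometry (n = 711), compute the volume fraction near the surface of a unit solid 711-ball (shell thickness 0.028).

1 - (1-0.028)^711 ≈ 0.9999999983 ≈ (100 - 1.7e-07)%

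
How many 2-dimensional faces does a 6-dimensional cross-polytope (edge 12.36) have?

Number of 2-faces = 2^(2+1) · C(6,2+1) = 8 · 20 = 160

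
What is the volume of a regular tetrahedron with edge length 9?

Volume = (√2/12) · 9³ = 85.9135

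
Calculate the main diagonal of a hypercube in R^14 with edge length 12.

The space diagonal of an n-cube of side s is s√n. Here 12·√14 ≈ 44.8999.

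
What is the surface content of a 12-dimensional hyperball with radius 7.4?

S = n·V_n(r)/r = 12·V_12(7.4)/7.4 (volume-to-surface relation), giving 5.83844e+10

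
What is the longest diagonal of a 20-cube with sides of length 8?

The space diagonal of an n-cube of side s is s√n. Here 8·√20 ≈ 35.7771.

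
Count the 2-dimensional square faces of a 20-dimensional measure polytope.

An n-cube has C(n,k)·2^(n-k) k-faces. Here C(20,2)·2^18 = 190·262144 = 49807360.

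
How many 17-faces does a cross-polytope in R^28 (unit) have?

Each 17-face is the convex hull of 18 vertices, one chosen as ±e_i from each of 18 distinct axes: 2^18·C(28,18) = 3440144547840.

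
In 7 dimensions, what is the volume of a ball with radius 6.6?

The n-ball volume is π^(n/2)·r^n/Γ(n/2+1). With n=7, r=6.6: V ≈ 2.57744e+06.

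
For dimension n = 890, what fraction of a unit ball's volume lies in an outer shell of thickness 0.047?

1 - (1-0.047)^890 ≈ 1 - 2.47e-19 ≈ 100.000000%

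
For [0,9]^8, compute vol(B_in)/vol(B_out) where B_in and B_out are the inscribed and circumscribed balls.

V_in/V_out = n^(-n/2) = 8^(-8/2) ≈ 0.000244141.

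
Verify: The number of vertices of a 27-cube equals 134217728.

True. The 27-cube has 2^27 = 134217728 vertices.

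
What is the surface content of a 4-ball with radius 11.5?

|∂B_4(11.5)| = 12167·π^2/4 ≈ 30020.9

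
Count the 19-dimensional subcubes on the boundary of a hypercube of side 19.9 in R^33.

f_19(33-cube) = (33 choose 19) · 2^14 = 13415369932800.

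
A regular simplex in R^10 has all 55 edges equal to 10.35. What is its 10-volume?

Volume = 10.35^10 · √(11/2^10) / 10! ≈ 402.89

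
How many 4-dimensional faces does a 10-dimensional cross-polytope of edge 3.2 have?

Number of 4-faces = 2^(4+1) · C(10,4+1) = 32 · 252 = 8064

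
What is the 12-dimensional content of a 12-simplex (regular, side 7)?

V_12 = √(13) · 7^12 / (12! · 2^(12/2)) ≈ 1.62791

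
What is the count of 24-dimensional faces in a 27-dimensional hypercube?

Number of 24-faces = C(27,24) · 2^(27-24) = 2925 · 8 = 23400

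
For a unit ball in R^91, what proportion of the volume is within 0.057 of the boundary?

1 - (1-0.057)^91 ≈ 0.995207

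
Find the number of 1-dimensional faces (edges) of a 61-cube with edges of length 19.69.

Each of the 2^61 = 2305843009213693952 vertices has degree 61; total edges = 61·2^61/2 = 70328211781017665536.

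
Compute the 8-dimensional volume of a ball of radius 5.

The n-ball volume is π^(n/2)·r^n/Γ(n/2+1). With n=8, r=5: V = 390625·π^4/24 ≈ 1.58543e+06.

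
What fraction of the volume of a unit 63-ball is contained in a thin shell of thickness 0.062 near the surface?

Shell fraction = 1 - (1-0.062)^63 ≈ 0.982267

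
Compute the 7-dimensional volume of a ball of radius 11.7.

Volume = π^{7/2}·(11.7)^7/Γ(9/2) ≈ 1.41802e+08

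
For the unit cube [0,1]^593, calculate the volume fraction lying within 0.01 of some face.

1 - (1 - 2·0.01)^593 = 1 - 0.98^593 ≈ 0.999994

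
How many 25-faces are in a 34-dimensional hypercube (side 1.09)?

An n-cube has C(n,k)·2^(n-k) k-faces. Here C(34,25)·2^9 = 52451256·512 = 26855043072.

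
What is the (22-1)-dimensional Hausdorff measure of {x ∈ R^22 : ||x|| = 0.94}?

|∂B_22(0.94)| ≈ 0.0442181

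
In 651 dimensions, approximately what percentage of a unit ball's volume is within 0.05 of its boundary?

1 - (1-0.05)^651 ≈ 1 - 3.148e-15 ≈ (100 - 3.11e-13)%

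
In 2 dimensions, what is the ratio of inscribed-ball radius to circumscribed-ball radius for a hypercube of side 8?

r_in / r_out = (8/2) / (8√2/2) = 1/√2 ≈ 0.707107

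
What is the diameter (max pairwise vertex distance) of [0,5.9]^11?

The space diagonal of an n-cube of side s is s√n. Here 5.9·√11 ≈ 19.5681.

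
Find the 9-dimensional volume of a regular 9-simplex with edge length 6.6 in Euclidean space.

Volume = 6.6^9 · √(10/2^9) / 9! ≈ 9.15161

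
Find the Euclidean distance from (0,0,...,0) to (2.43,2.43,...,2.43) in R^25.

Diagonal = √25 · 2.43 = 12.15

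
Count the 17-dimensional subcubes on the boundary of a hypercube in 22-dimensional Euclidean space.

An n-cube has C(n,k)·2^(n-k) k-faces. Here C(22,17)·2^5 = 26334·32 = 842688.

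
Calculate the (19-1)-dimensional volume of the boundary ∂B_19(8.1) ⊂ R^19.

The surface area of an n-ball is 2π^(n/2) r^(n-1) / Γ(n/2). For n=19, r=8.1: 1.99559e+16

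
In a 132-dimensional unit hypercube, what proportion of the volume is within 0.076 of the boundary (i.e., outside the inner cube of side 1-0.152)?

Shell fraction = 1 - (1-0.152)^132 ≈ 1 - 3.534e-10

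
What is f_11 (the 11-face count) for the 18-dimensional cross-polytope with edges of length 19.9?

An n-cross-polytope has 2^(k+1)·C(n,k+1) k-faces. Here 2^12·C(18,12) = 4096·18564 = 76038144.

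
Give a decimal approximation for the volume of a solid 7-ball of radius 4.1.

V_7(4.1) = π^(7/2) · (4.1)^7 / Γ(7/2 + 1) ≈ 92016.8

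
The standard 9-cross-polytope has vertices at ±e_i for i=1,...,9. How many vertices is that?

The 9-dimensional cross-polytope has 2n = 2·9 = 18 vertices.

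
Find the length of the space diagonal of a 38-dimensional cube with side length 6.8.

The space diagonal of an n-cube of side s is s√n. Here 6.8·√38 ≈ 41.918.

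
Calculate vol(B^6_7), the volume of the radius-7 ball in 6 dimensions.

V = 117649·π^3/6 ≈ 607976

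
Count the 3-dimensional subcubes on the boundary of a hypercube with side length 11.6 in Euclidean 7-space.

Choose 3 of 7 axes to span the face (C(7,3) = 35 ways), then fix each of the remaining 4 coordinates at one of its two extreme values (2^4 = 16 ways): 35·16 = 560.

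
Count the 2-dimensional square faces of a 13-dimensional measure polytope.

Number of 2-faces = C(13,2) · 2^(13-2) = 78 · 2048 = 159744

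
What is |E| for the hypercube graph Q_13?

Each of the 2^13 = 8192 vertices has degree 13; total edges = 13·2^13/2 = 53248.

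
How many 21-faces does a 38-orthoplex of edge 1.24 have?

Each 21-face is the convex hull of 22 vertices, one chosen as ±e_i from each of 22 distinct axes: 2^22·C(38,22) = 93281213711646720.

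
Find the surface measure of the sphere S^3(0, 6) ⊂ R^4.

|∂B_4(6)| = 432·π^2 ≈ 4263.67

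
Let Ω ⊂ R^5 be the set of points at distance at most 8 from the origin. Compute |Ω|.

V = 262144·π^2/15 ≈ 172484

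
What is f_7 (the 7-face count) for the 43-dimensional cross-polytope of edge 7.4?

Number of 7-faces = 2^(7+1) · C(43,7+1) = 256 · 145008513 = 37122179328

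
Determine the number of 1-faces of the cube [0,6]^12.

An n-cube has C(n,k)·2^(n-k) k-faces. Here C(12,1)·2^11 = 12·2048 = 24576.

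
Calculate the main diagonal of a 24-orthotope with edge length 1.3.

Diagonal = √24 · 1.3 ≈ 6.36867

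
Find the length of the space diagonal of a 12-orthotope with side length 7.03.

d = √(7.03² + 7.03² + ... + 7.03²) [12 terms] = √(12·7.03²) = 7.03√12 ≈ 24.3526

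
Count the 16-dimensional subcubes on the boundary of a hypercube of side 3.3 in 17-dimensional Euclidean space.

An n-cube has C(n,k)·2^(n-k) k-faces. Here C(17,16)·2^1 = 17·2 = 34.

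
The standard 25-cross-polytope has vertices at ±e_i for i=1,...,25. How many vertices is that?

The vertices are ±e_1, ..., ±e_25, so there are 2·25 = 50.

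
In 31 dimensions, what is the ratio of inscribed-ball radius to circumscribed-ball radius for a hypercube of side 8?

r_in = 8/2 (half the side); r_out = 8√31/2 (half the diagonal). Ratio = 1/√31 ≈ 0.179605.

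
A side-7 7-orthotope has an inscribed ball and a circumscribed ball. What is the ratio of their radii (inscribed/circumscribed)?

For an n-cube of any side s, the inradius is s/2 and the circumradius is s√n/2, so the ratio is 1/√7 ≈ 0.377964.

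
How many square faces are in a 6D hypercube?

Choose 2 of 6 axes to span the face (C(6,2) = 15 ways), then fix each of the remaining 4 coordinates at one of its two extreme values (2^4 = 16 ways): 15·16 = 240.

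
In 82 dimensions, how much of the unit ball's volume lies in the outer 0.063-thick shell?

V(inner)/V(outer) = ((1-0.063)/1)^82 ≈ 0.004816, so the shell fraction is 0.995184.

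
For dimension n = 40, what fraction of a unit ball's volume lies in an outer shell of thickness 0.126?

1 - (1-0.126)^40 ≈ 0.995424 ≈ 99.54%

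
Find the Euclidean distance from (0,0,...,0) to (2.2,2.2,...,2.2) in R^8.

||(2.2,2.2,...,2.2)|| = √(8)·2.2 ≈ 6.22254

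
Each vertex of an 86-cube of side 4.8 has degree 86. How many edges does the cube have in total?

The 86-cube has n·2^(n-1) = 86·2^85 = 86·38685626227668133590597632 = 3326963855579459488791396352 edges.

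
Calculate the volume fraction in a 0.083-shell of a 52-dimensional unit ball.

Shell fraction = 1 - (1-0.083)^52 ≈ 0.988954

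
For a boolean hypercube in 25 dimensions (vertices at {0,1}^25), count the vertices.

Each vertex is a binary string of length 25, so there are 2^25 = 33554432.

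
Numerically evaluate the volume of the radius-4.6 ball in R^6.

The n-ball volume is π^(n/2)·r^n/Γ(n/2+1). With n=6, r=4.6: V ≈ 48960.4.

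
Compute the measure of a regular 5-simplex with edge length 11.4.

Volume = 11.4^5 · √(6/2^5) / 5! ≈ 694.774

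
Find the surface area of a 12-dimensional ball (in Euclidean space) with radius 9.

|∂B_12(9)| = 10460353203·π^6/20 ≈ 5.02824e+11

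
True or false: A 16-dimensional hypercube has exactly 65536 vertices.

True. The 16-cube has 2^16 = 65536 vertices.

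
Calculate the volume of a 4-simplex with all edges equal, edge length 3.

For a regular n-simplex with edge a, V = (a^n / n!)·√((n+1)/2^n). With a=3, n=4: V ≈ 1.88668.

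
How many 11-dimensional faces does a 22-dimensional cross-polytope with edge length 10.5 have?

Number of 11-faces = 2^(11+1) · C(22,11+1) = 4096 · 646646 = 2648662016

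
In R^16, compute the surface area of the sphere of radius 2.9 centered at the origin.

|∂B_16(2.9)| ≈ 3.24914e+07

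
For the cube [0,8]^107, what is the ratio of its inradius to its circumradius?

For an n-cube of any side s, the inradius is s/2 and the circumradius is s√n/2, so the ratio is 1/√107 ≈ 0.0966736.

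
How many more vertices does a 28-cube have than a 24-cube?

The 28-cube has 2^28 = 268435456 vertices. The 24-cube has 2^24 = 16777216 vertices. Difference: 268435456 - 16777216 = 251658240.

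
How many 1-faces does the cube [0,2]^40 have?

Number of 1-faces = C(40,1)·2^(40-1) = 40·549755813888 = 21990232555520.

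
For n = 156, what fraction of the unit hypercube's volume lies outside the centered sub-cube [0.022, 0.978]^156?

Shell fraction = 1 - (1-0.044)^156 ≈ 0.999106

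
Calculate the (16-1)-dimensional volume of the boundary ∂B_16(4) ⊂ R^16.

S_16(4) = 2·π^(16/2)·(4)^15 / Γ(16/2) = 134217728·π^8/315 ≈ 4.04295e+09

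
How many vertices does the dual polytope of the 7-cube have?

Number of vertices = 2n = 14.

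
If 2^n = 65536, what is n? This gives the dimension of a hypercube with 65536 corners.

The n-cube has 2^n vertices, and 65536 = 2^16, so n = 16.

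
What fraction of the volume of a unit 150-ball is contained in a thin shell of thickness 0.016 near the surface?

V(inner)/V(outer) = ((1-0.016)/1)^150 ≈ 0.08897, so the shell fraction is 0.911026.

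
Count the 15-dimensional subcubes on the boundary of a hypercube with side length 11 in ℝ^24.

An n-cube has C(n,k)·2^(n-k) k-faces. Here C(24,15)·2^9 = 1307504·512 = 669442048.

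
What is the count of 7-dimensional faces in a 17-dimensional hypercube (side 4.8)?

f_7(17-cube) = (17 choose 7) · 2^10 = 19914752.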